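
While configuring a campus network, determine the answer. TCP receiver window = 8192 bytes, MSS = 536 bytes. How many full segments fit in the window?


Given: RWND = 8192 bytes, MSS = 536 bytes
Full segments = floor(RWND / MSS)
Full segments = floor(8192 / 536)
Full segments = floor(15.2836) = 15

15


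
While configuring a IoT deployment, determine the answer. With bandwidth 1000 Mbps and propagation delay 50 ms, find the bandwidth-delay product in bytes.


Given: bandwidth = 1000 Mbps, delay = 50 ms
BDP in bits = 1000 * 10^6 * 50 / 1000
BDP in bits = 50000000
BDP in bytes = 50000000 / 8 = 6250000

6250000


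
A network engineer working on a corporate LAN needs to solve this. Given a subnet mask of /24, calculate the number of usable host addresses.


Given: subnet mask /24
Host bits = 32 - 24 = 8
Total addresses = 2^8 = 256
Usable hosts = 256 - 2 (network + broadcast) = 254

254


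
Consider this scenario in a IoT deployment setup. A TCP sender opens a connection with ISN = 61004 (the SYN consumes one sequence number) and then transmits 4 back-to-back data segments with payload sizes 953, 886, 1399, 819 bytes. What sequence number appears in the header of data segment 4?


The SYN occupies sequence number ISN = 61004, so the first data byte is ISN + 1 = 61005.
SEQ of data segment i = (ISN + 1) + sum of payload sizes of segments 1..i-1.
Segment 1: SEQ = 61005, payload = 953 bytes
Segment 2: SEQ = 61958, payload = 886 bytes
Segment 3: SEQ = 62844, payload = 1399 bytes
Segment 4: SEQ = 64243, payload = 819 bytes
SEQ of segment 4 = 61005 + 953 + 886 + 1399 = 64243

64243


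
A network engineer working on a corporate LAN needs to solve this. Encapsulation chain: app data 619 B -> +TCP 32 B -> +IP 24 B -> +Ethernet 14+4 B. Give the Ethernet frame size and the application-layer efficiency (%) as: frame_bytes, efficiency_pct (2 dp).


TCP segment = 619 + 32 = 651 B
IP packet = 651 + 24 = 675 B
Ethernet frame = 675 + 14 + 4 = 693 B
Efficiency = app / frame = 619 / 693 = 0.893218 = 89.3218% -> 89.32% (2 dp)

693, 89.32


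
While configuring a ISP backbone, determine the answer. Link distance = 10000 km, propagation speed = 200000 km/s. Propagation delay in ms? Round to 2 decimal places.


Given: distance = 10000 km, speed = 200000 km/s
Delay = distance / speed = 10000 / 200000 seconds
Delay in ms = 10000 * 1000 / 200000
Delay = 50.0000 ms
Rounded to 2 dp = 50.00 ms

50.00


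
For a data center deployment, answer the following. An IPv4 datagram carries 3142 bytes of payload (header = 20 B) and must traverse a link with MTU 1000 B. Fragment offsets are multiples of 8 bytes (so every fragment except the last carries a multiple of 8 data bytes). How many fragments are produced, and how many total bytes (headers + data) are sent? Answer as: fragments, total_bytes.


Max data per non-final fragment = floor((MTU - header)/8)*8 = floor((1000 - 20)/8)*8 = floor(980/8)*8 = 976 B
Final fragment needs no 8-byte alignment: it can carry up to MTU - header = 980 B
Non-final fragments needed = ceil((payload - 980) / 976) = ceil(2162/976) = ceil(2.2152) = 3
Number of fragments = 3 + 1 = 4
Fragment sizes (data): 3 * 976 B + 214 B (last, 214 <= 980 OK)
Total bytes sent = payload + n_frags * header = 3142 + 4*20 = 3142 + 80 = 3222 B

4, 3222


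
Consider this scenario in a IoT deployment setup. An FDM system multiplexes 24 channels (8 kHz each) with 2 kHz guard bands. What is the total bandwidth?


Given: 24 channels, 8 kHz each, guard = 2 kHz
Channel bandwidth = 24 * 8 = 192 kHz
Guard bands = 23 gaps * 2 kHz = 46 kHz
Total = 192 + 46 = 238 kHz

238


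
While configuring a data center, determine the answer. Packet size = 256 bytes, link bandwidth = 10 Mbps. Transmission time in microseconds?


Given: packet = 256 bytes, bandwidth = 10 Mbps
Packet in bits = 256 * 8 = 2048 bits
Bandwidth = 10 * 10^6 = 10000000 bps
Time = 2048 / 10000000 seconds
Time in us = 2048 * 10^6 / 10000000 = 204.8

204.8


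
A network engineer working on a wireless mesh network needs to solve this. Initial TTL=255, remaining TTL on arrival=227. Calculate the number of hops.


Given: initial TTL = 255, received TTL = 227
Hops = initial TTL - received TTL
Hops = 255 - 227 = 28

28


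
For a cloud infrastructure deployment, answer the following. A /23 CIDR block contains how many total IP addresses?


Given: CIDR prefix /23
Host bits = 32 - 23 = 9
Total addresses = 2^9 = 512

512


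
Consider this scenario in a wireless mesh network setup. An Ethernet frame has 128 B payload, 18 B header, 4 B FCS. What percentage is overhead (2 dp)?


Given: payload = 128 B, header = 18 B, trailer = 4 B
Overhead bytes = header + trailer = 18 + 4 = 22
Total frame = payload + overhead = 128 + 22 = 150
Overhead % = 22 / 150 * 100 = 14.6667% -> 14.67% (2 dp)

14.67


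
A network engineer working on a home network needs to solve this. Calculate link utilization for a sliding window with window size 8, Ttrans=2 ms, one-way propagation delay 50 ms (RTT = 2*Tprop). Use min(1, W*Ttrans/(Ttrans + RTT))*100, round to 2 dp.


Given: W = 8, Ttrans = 2 ms, RTT = 100 ms (= 2 * Tprop, Tprop = 50 ms)
Cycle time = Ttrans + RTT = 2 + 100 = 102 ms (first packet sent until its ACK returns)
W * Ttrans = 8 * 2 = 16 ms of sending per cycle
W * Ttrans / (Ttrans + RTT) = 16 / 102 = 0.156863
U = min(1, 0.156863) = 0.156863
U% = 15.69%

15.69


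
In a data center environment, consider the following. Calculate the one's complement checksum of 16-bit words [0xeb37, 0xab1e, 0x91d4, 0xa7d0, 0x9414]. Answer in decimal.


Given words: [0xeb37, 0xab1e, 0x91d4, 0xa7d0, 0x9414]
Step 1: Sum all words
Raw sum = 60215 + 43806 + 37332 + 42960 + 37908 = 222221
Step 2: Fold carry: (25613 + 3) = 25616
One's complement = ~25616 & 0xFFFF = 39919

39919


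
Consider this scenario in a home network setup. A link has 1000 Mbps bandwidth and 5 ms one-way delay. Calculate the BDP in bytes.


Given: bandwidth = 1000 Mbps, delay = 5 ms
BDP in bits = 1000 * 10^6 * 5 / 1000
BDP in bits = 5000000
BDP in bytes = 5000000 / 8 = 625000

625000


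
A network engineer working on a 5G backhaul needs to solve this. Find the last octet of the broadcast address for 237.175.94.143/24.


Given: IP = 237.175.94.143, prefix = /24
Host bits = 32 - 24 = 8
Network last octet = 143 AND mask = 0
Host part size = 2^8 - 1 = 255
Broadcast last octet = 0 OR 255 = 255

255


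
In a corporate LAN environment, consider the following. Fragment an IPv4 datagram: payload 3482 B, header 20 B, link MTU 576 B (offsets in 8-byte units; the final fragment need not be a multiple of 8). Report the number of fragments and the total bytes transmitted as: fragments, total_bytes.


Max data per non-final fragment = floor((MTU - header)/8)*8 = floor((576 - 20)/8)*8 = floor(556/8)*8 = 552 B
Final fragment needs no 8-byte alignment: it can carry up to MTU - header = 556 B
Non-final fragments needed = ceil((payload - 556) / 552) = ceil(2926/552) = ceil(5.3007) = 6
Number of fragments = 6 + 1 = 7
Fragment sizes (data): 6 * 552 B + 170 B (last, 170 <= 556 OK)
Total bytes sent = payload + n_frags * header = 3482 + 7*20 = 3482 + 140 = 3622 B

7, 3622


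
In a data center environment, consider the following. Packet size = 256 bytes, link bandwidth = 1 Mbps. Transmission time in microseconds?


Given: packet = 256 bytes, bandwidth = 1 Mbps
Packet in bits = 256 * 8 = 2048 bits
Bandwidth = 1 * 10^6 = 1000000 bps
Time = 2048 / 1000000 seconds
Time in us = 2048 * 10^6 / 1000000 = 2048

2048


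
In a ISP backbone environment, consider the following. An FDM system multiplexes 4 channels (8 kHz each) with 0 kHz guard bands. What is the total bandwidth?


Given: 4 channels, 8 kHz each, guard = 0 kHz
Channel bandwidth = 4 * 8 = 32 kHz
Guard bands = 3 gaps * 0 kHz = 0 kHz
Total = 32 + 0 = 32 kHz

32


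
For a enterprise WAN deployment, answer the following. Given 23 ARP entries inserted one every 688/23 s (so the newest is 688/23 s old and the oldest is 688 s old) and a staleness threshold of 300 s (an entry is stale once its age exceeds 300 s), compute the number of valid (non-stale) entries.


Ages are k * 688/23 s for k = 1..23 (spacing = 29.9130 s).
Entry k is valid iff k * 688/23 <= 300 iff k <= 23 * 300 / 688 = 10.0291
n_valid = floor(10.0291) = 10
(n_stale = 23 - 10 = 13)

10


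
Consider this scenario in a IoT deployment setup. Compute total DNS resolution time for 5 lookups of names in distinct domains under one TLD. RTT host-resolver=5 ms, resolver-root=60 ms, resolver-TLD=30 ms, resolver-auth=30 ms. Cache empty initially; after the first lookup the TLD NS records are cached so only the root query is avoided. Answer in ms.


Lookup 1 (cold cache): local + root + TLD + auth = 5 + 60 + 30 + 30 = 125 ms
Lookups 2..5 (TLD NS cached -> skip root; new domain -> still ask TLD and auth): local + TLD + auth = 5 + 30 + 30 = 65 ms each
Remaining 4 lookups: 4 * 65 = 260 ms
Total = 125 + 260 = 385 ms

385


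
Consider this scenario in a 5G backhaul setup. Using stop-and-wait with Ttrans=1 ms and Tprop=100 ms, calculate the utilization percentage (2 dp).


Given: Ttrans = 1 ms, Tprop = 100 ms
RTT = 2 * Tprop = 2 * 100 = 200 ms
U = Ttrans / (Ttrans + RTT)
U = 1 / (1 + 200)
U = 1 / 201 = 0.004975
U% = 0.50%

0.50


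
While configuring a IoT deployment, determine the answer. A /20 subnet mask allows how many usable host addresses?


Given: subnet mask /20
Host bits = 32 - 20 = 12
Total addresses = 2^12 = 4096
Usable hosts = 4096 - 2 (network + broadcast) = 4094

4094


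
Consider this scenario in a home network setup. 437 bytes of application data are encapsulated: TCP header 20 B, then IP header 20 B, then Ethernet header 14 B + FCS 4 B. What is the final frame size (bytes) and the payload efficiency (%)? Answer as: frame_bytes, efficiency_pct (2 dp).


TCP segment = 437 + 20 = 457 B
IP packet = 457 + 20 = 477 B
Ethernet frame = 477 + 14 + 4 = 495 B
Efficiency = app / frame = 437 / 495 = 0.882828 = 88.2828% -> 88.28% (2 dp)

495, 88.28


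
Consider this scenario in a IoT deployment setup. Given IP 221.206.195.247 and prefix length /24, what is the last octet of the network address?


Given: IP = 221.206.195.247, prefix = /24
Subnet mask = 255.255.255.0
Last octet of IP: 247
Last octet of mask: 0
Network last octet = 247 AND 0 = 0

0


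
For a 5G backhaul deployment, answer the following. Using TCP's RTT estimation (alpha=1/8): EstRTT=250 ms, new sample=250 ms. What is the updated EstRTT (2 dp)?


Given: EstRTT = 250 ms, SampleRTT = 250 ms, alpha = 1/8
New EstRTT = (1 - alpha) * EstRTT + alpha * SampleRTT
(7/8) * 250 = 218.75
(1/8) * 250 = 31.25
New EstRTT = 218.75 + 31.25 = 250 ms -> 250.00 ms (2 dp)

250.00


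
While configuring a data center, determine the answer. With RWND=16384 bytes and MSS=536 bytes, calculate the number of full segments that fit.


Given: RWND = 16384 bytes, MSS = 536 bytes
Full segments = floor(RWND / MSS)
Full segments = floor(16384 / 536)
Full segments = floor(30.5672) = 30

30


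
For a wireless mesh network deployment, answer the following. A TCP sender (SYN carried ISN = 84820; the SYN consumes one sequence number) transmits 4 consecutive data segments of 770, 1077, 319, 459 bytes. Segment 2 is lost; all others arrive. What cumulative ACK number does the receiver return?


SYN uses sequence number 84820; first data byte = ISN + 1 = 84821.
Segment 1: SEQ = 84821, len = 770 B, covers [84821, 85590]
Segment 2: SEQ = 85591, len = 1077 B, covers [85591, 86667] [LOST]
Segment 3: SEQ = 86668, len = 319 B, covers [86668, 86986]
Segment 4: SEQ = 86987, len = 459 B, covers [86987, 87445]
In-order data received: bytes [84821, 85590] (segments 1..1).
Segment 2 missing -> gap begins at byte 85591; later segments buffered out of order.
Cumulative ACK = next expected in-order byte = 84821 + 770 = 85591

85591


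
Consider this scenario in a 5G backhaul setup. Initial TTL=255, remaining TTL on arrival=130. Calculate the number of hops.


Given: initial TTL = 255, received TTL = 130
Hops = initial TTL - received TTL
Hops = 255 - 130 = 125

125


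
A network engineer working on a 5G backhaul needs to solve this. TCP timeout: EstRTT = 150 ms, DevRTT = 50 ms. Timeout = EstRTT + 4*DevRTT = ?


Given: EstRTT = 150 ms, DevRTT = 50 ms
Timeout = EstRTT + 4 * DevRTT
4 * DevRTT = 4 * 50 = 200
Timeout = 150 + 200 = 350 ms

350


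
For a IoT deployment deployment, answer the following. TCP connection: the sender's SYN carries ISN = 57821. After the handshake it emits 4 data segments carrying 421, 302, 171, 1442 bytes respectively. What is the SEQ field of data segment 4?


The SYN occupies sequence number ISN = 57821, so the first data byte is ISN + 1 = 57822.
SEQ of data segment i = (ISN + 1) + sum of payload sizes of segments 1..i-1.
Segment 1: SEQ = 57822, payload = 421 bytes
Segment 2: SEQ = 58243, payload = 302 bytes
Segment 3: SEQ = 58545, payload = 171 bytes
Segment 4: SEQ = 58716, payload = 1442 bytes
SEQ of segment 4 = 57822 + 421 + 302 + 171 = 58716

58716


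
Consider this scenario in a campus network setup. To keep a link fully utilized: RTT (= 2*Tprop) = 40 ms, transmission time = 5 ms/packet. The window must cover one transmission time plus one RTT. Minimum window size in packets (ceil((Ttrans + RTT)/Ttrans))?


Given: Ttrans = 5 ms, RTT = 40 ms (= 2 * Tprop, Tprop = 20 ms)
Time until first ACK returns = Ttrans + RTT = 5 + 40 = 45 ms
Need W * Ttrans >= Ttrans + RTT  ->  W >= (Ttrans + RTT) / Ttrans
(Ttrans + RTT) / Ttrans = 45 / 5 = 9
W_min = ceil(9) = 9

9


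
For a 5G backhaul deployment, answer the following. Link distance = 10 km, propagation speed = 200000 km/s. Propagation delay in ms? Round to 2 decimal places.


Given: distance = 10 km, speed = 200000 km/s
Delay = distance / speed = 10 / 200000 seconds
Delay in ms = 10 * 1000 / 200000
Delay = 0.0500 ms
Rounded to 2 dp = 0.05 ms

0.05


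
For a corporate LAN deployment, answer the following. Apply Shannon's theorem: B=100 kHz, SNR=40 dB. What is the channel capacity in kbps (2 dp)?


Given: B = 100 kHz, SNR = 40 dB
SNR linear = 10^(40/10) = 10000
1 + SNR = 10001
log2(10001) = 13.2878566418
C = 100 * 1000 * 13.2878566418 = 1328785.6642 bps
C = 1328.785664 kbps -> 1328.79 kbps (2 dp)

1328.79


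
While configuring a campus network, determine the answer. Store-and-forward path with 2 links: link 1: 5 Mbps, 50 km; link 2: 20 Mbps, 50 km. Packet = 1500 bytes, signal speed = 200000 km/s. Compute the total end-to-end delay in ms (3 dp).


Packet = 1500 bytes = 12000 bits. Store-and-forward: sum (t_trans + t_prop) per link.
Link 1: t_trans = 12000/(5*10^6) s = 2.4000 ms; t_prop = 50/200000 s = 0.2500 ms; subtotal = 2.6500 ms
Link 2: t_trans = 12000/(20*10^6) s = 0.6000 ms; t_prop = 50/200000 s = 0.2500 ms; subtotal = 0.8500 ms
End-to-end = 2.6500 + 0.8500 = 3.5000 ms -> 3.500 ms (3 dp)

3.500


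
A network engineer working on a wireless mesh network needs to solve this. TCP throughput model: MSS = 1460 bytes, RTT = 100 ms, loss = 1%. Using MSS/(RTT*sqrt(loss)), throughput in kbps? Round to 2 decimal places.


Given: MSS = 1460 bytes, RTT = 100 ms, loss = 1%
RTT in seconds = 100 / 1000 = 0.1
Loss rate = 1% = 0.01
sqrt(loss) = sqrt(0.01) = 0.1
Throughput (bytes/s) = 1460 / (0.1 * 0.1) = 146000.0000
Throughput (kbps) = 146000.0000 * 8 / 1000 = 1168.000000 -> 1168.00 kbps (2 dp)

1168.00


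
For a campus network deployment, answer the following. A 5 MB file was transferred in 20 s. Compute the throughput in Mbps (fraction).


Given: file = 5 MB, time = 20 s
File in Mb = 5 * 8 = 40 Mb
Throughput = 40 / 20 Mbps
Throughput = 2 Mbps

2


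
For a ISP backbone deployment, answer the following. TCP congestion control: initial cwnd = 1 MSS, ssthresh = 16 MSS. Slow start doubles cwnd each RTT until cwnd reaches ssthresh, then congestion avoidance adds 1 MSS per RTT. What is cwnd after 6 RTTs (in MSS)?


RTT 0: cwnd = 1 MSS (initial)
RTT 1: cwnd = 2 MSS (slow start, doubled)
RTT 2: cwnd = 4 MSS (slow start, doubled)
RTT 3: cwnd = 8 MSS (slow start, doubled)
RTT 4: cwnd = 16 MSS (slow start, doubled)
RTT 5: cwnd = 17 MSS (congestion avoidance, +1)
RTT 6: cwnd = 18 MSS (congestion avoidance, +1)

18


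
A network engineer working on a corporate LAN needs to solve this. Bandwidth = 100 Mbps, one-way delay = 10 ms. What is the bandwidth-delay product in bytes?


Given: bandwidth = 100 Mbps, delay = 10 ms
BDP in bits = 100 * 10^6 * 10 / 1000
BDP in bits = 1000000
BDP in bytes = 1000000 / 8 = 125000

125000


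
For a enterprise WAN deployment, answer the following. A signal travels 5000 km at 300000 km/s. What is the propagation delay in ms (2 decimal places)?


Given: distance = 5000 km, speed = 300000 km/s
Delay = distance / speed = 5000 / 300000 seconds
Delay in ms = 5000 * 1000 / 300000
Delay = 16.6667 ms
Rounded to 2 dp = 16.67 ms

16.67


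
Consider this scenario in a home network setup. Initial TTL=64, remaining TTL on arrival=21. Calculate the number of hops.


Given: initial TTL = 64, received TTL = 21
Hops = initial TTL - received TTL
Hops = 64 - 21 = 43

43


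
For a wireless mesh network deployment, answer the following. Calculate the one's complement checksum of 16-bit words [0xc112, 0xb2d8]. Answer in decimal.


Given words: [0xc112, 0xb2d8]
Step 1: Sum all words
Raw sum = 49426 + 45784 = 95210
Step 2: Fold carry: (29674 + 1) = 29675
One's complement = ~29675 & 0xFFFF = 35860

35860


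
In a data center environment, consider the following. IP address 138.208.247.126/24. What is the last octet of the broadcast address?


Given: IP = 138.208.247.126, prefix = /24
Host bits = 32 - 24 = 8
Network last octet = 126 AND mask = 0
Host part size = 2^8 - 1 = 255
Broadcast last octet = 0 OR 255 = 255

255


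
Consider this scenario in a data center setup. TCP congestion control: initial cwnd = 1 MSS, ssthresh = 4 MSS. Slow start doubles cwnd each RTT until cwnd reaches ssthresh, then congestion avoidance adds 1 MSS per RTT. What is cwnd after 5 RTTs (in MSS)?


RTT 0: cwnd = 1 MSS (initial)
RTT 1: cwnd = 2 MSS (slow start, doubled)
RTT 2: cwnd = 4 MSS (slow start, doubled)
RTT 3: cwnd = 5 MSS (congestion avoidance, +1)
RTT 4: cwnd = 6 MSS (congestion avoidance, +1)
RTT 5: cwnd = 7 MSS (congestion avoidance, +1)

7


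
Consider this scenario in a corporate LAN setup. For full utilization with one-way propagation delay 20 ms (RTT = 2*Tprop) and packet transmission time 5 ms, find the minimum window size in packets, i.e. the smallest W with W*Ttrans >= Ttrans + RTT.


Given: Ttrans = 5 ms, RTT = 40 ms (= 2 * Tprop, Tprop = 20 ms)
Time until first ACK returns = Ttrans + RTT = 5 + 40 = 45 ms
Need W * Ttrans >= Ttrans + RTT  ->  W >= (Ttrans + RTT) / Ttrans
(Ttrans + RTT) / Ttrans = 45 / 5 = 9
W_min = ceil(9) = 9

9


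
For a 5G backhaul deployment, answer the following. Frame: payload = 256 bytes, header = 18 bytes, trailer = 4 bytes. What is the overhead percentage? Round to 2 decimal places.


Given: payload = 256 B, header = 18 B, trailer = 4 B
Overhead bytes = header + trailer = 18 + 4 = 22
Total frame = payload + overhead = 256 + 22 = 278
Overhead % = 22 / 278 * 100 = 7.9137% -> 7.91% (2 dp)

7.91


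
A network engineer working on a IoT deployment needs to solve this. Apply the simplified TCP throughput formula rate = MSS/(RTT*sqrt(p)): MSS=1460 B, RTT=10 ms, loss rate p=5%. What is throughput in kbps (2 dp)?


Given: MSS = 1460 bytes, RTT = 10 ms, loss = 5%
RTT in seconds = 10 / 1000 = 0.01
Loss rate = 5% = 0.05
sqrt(loss) = sqrt(0.05) = 0.223606797750
Throughput (bytes/s) = 1460 / (0.01 * 0.223606797750) = 652931.8494
Throughput (kbps) = 652931.8494 * 8 / 1000 = 5223.454795 -> 5223.45 kbps (2 dp)

5223.45


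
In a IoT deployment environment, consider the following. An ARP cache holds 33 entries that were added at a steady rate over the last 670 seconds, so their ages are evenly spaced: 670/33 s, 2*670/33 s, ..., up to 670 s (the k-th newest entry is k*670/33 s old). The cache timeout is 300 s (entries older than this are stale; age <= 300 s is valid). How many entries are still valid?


Ages are k * 670/33 s for k = 1..33 (spacing = 20.3030 s).
Entry k is valid iff k * 670/33 <= 300 iff k <= 33 * 300 / 670 = 14.7761
n_valid = floor(14.7761) = 14
(n_stale = 33 - 14 = 19)

14


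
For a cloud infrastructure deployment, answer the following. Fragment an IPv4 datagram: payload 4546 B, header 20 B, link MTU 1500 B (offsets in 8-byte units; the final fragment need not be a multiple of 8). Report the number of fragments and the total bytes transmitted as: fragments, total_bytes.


Max data per non-final fragment = floor((MTU - header)/8)*8 = floor((1500 - 20)/8)*8 = floor(1480/8)*8 = 1480 B
Final fragment needs no 8-byte alignment: it can carry up to MTU - header = 1480 B
Non-final fragments needed = ceil((payload - 1480) / 1480) = ceil(3066/1480) = ceil(2.0716) = 3
Number of fragments = 3 + 1 = 4
Fragment sizes (data): 3 * 1480 B + 106 B (last, 106 <= 1480 OK)
Total bytes sent = payload + n_frags * header = 4546 + 4*20 = 4546 + 80 = 4626 B

4, 4626


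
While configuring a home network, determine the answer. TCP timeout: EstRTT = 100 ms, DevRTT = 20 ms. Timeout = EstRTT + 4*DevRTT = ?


Given: EstRTT = 100 ms, DevRTT = 20 ms
Timeout = EstRTT + 4 * DevRTT
4 * DevRTT = 4 * 20 = 80
Timeout = 100 + 80 = 180 ms

180


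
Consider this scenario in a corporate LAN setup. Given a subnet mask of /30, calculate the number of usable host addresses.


Given: subnet mask /30
Host bits = 32 - 30 = 2
Total addresses = 2^2 = 4
Usable hosts = 4 - 2 (network + broadcast) = 2

2


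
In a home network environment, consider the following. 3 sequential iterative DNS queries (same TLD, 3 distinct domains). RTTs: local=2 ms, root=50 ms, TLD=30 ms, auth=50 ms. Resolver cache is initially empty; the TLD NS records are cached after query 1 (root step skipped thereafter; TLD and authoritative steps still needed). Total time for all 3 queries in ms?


Lookup 1 (cold cache): local + root + TLD + auth = 2 + 50 + 30 + 50 = 132 ms
Lookups 2..3 (TLD NS cached -> skip root; new domain -> still ask TLD and auth): local + TLD + auth = 2 + 30 + 50 = 82 ms each
Remaining 2 lookups: 2 * 82 = 164 ms
Total = 132 + 164 = 296 ms

296


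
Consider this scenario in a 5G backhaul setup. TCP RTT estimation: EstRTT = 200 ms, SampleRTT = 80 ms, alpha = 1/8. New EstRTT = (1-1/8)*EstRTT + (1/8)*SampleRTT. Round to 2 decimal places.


Given: EstRTT = 200 ms, SampleRTT = 80 ms, alpha = 1/8
New EstRTT = (1 - alpha) * EstRTT + alpha * SampleRTT
(7/8) * 200 = 175
(1/8) * 80 = 10
New EstRTT = 175 + 10 = 185 ms -> 185.00 ms (2 dp)

185.00


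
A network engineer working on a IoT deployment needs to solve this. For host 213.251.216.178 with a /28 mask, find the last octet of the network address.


Given: IP = 213.251.216.178, prefix = /28
Subnet mask = 255.255.255.240
Last octet of IP: 178
Last octet of mask: 240
Network last octet = 178 AND 240 = 176

176


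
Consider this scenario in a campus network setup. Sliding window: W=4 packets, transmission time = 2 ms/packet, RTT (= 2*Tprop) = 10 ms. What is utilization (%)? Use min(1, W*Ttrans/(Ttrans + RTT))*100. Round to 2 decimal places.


Given: W = 4, Ttrans = 2 ms, RTT = 10 ms (= 2 * Tprop, Tprop = 5 ms)
Cycle time = Ttrans + RTT = 2 + 10 = 12 ms (first packet sent until its ACK returns)
W * Ttrans = 4 * 2 = 8 ms of sending per cycle
W * Ttrans / (Ttrans + RTT) = 8 / 12 = 0.666667
U = min(1, 0.666667) = 0.666667
U% = 66.67%

66.67


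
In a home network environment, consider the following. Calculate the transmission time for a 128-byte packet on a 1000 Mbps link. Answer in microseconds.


Given: packet = 128 bytes, bandwidth = 1000 Mbps
Packet in bits = 128 * 8 = 1024 bits
Bandwidth = 1000 * 10^6 = 1000000000 bps
Time = 1024 / 1000000000 seconds
Time in us = 1024 * 10^6 / 1000000000 = 1.024

1.024


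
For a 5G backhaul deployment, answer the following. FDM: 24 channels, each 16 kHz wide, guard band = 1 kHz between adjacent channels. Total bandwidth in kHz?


Given: 24 channels, 16 kHz each, guard = 1 kHz
Channel bandwidth = 24 * 16 = 384 kHz
Guard bands = 23 gaps * 1 kHz = 23 kHz
Total = 384 + 23 = 407 kHz

407


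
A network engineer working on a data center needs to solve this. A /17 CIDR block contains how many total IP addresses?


Given: CIDR prefix /17
Host bits = 32 - 17 = 15
Total addresses = 2^15 = 32768

32768


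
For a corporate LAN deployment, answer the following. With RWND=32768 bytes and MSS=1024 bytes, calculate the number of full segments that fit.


Given: RWND = 32768 bytes, MSS = 1024 bytes
Full segments = floor(RWND / MSS)
Full segments = floor(32768 / 1024)
Full segments = floor(32.0) = 32

32


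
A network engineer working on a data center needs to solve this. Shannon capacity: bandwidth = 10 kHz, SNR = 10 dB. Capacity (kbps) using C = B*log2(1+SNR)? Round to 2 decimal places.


Given: B = 10 kHz, SNR = 10 dB
SNR linear = 10^(10/10) = 10
1 + SNR = 11
log2(11) = 3.4594316186
C = 10 * 1000 * 3.4594316186 = 34594.3162 bps
C = 34.594316 kbps -> 34.59 kbps (2 dp)

34.59


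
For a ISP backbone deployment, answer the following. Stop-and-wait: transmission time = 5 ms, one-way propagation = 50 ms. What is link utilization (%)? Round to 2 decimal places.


Given: Ttrans = 5 ms, Tprop = 50 ms
RTT = 2 * Tprop = 2 * 50 = 100 ms
U = Ttrans / (Ttrans + RTT)
U = 5 / (5 + 100)
U = 5 / 105 = 0.047619
U% = 4.76%

4.76


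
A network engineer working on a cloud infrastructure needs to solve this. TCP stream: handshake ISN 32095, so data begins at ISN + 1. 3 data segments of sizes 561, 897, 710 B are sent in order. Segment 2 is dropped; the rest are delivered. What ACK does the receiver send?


SYN uses sequence number 32095; first data byte = ISN + 1 = 32096.
Segment 1: SEQ = 32096, len = 561 B, covers [32096, 32656]
Segment 2: SEQ = 32657, len = 897 B, covers [32657, 33553] [LOST]
Segment 3: SEQ = 33554, len = 710 B, covers [33554, 34263]
In-order data received: bytes [32096, 32656] (segments 1..1).
Segment 2 missing -> gap begins at byte 32657; later segments buffered out of order.
Cumulative ACK = next expected in-order byte = 32096 + 561 = 32657

32657


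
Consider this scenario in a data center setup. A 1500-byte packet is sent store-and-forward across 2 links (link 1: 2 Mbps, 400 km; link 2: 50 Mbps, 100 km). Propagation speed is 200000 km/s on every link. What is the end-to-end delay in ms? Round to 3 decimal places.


Packet = 1500 bytes = 12000 bits. Store-and-forward: sum (t_trans + t_prop) per link.
Link 1: t_trans = 12000/(2*10^6) s = 6.0000 ms; t_prop = 400/200000 s = 2.0000 ms; subtotal = 8.0000 ms
Link 2: t_trans = 12000/(50*10^6) s = 0.2400 ms; t_prop = 100/200000 s = 0.5000 ms; subtotal = 0.7400 ms
End-to-end = 8.0000 + 0.7400 = 8.7400 ms -> 8.740 ms (3 dp)

8.740


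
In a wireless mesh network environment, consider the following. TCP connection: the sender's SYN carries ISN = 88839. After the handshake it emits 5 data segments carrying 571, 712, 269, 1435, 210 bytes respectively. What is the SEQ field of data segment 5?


The SYN occupies sequence number ISN = 88839, so the first data byte is ISN + 1 = 88840.
SEQ of data segment i = (ISN + 1) + sum of payload sizes of segments 1..i-1.
Segment 1: SEQ = 88840, payload = 571 bytes
Segment 2: SEQ = 89411, payload = 712 bytes
Segment 3: SEQ = 90123, payload = 269 bytes
Segment 4: SEQ = 90392, payload = 1435 bytes
Segment 5: SEQ = 91827, payload = 210 bytes
SEQ of segment 5 = 88840 + 571 + 712 + 269 + 1435 = 91827

91827


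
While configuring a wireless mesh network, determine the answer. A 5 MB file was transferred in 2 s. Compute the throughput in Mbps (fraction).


Given: file = 5 MB, time = 2 s
File in Mb = 5 * 8 = 40 Mb
Throughput = 40 / 2 Mbps
Throughput = 20 Mbps

20


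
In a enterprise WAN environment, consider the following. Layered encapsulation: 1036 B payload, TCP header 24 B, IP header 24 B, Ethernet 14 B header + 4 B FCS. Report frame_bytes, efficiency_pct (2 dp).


TCP segment = 1036 + 24 = 1060 B
IP packet = 1060 + 24 = 1084 B
Ethernet frame = 1084 + 14 + 4 = 1102 B
Efficiency = app / frame = 1036 / 1102 = 0.940109 = 94.0109% -> 94.01% (2 dp)

1102, 94.01


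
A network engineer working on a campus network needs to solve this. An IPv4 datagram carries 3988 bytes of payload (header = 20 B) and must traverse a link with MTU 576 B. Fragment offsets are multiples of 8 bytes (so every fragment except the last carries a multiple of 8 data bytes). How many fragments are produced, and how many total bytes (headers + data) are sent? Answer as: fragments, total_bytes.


Max data per non-final fragment = floor((MTU - header)/8)*8 = floor((576 - 20)/8)*8 = floor(556/8)*8 = 552 B
Final fragment needs no 8-byte alignment: it can carry up to MTU - header = 556 B
Non-final fragments needed = ceil((payload - 556) / 552) = ceil(3432/552) = ceil(6.2174) = 7
Number of fragments = 7 + 1 = 8
Fragment sizes (data): 7 * 552 B + 124 B (last, 124 <= 556 OK)
Total bytes sent = payload + n_frags * header = 3988 + 8*20 = 3988 + 160 = 4148 B

8, 4148


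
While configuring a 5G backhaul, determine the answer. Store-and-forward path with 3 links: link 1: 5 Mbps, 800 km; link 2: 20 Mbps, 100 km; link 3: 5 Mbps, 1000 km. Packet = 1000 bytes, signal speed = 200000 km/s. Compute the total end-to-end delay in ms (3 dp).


Packet = 1000 bytes = 8000 bits. Store-and-forward: sum (t_trans + t_prop) per link.
Link 1: t_trans = 8000/(5*10^6) s = 1.6000 ms; t_prop = 800/200000 s = 4.0000 ms; subtotal = 5.6000 ms
Link 2: t_trans = 8000/(20*10^6) s = 0.4000 ms; t_prop = 100/200000 s = 0.5000 ms; subtotal = 0.9000 ms
Link 3: t_trans = 8000/(5*10^6) s = 1.6000 ms; t_prop = 1000/200000 s = 5.0000 ms; subtotal = 6.6000 ms
End-to-end = 5.6000 + 0.9000 + 6.6000 = 13.1000 ms -> 13.100 ms (3 dp)

13.100


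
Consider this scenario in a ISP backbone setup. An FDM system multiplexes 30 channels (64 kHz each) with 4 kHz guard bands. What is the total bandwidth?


Given: 30 channels, 64 kHz each, guard = 4 kHz
Channel bandwidth = 30 * 64 = 1920 kHz
Guard bands = 29 gaps * 4 kHz = 116 kHz
Total = 1920 + 116 = 2036 kHz

2036


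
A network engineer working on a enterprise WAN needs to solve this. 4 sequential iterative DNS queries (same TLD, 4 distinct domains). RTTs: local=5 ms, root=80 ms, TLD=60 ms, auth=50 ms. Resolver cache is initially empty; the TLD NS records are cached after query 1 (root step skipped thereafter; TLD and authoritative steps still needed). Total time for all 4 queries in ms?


Lookup 1 (cold cache): local + root + TLD + auth = 5 + 80 + 60 + 50 = 195 ms
Lookups 2..4 (TLD NS cached -> skip root; new domain -> still ask TLD and auth): local + TLD + auth = 5 + 60 + 50 = 115 ms each
Remaining 3 lookups: 3 * 115 = 345 ms
Total = 195 + 345 = 540 ms

540


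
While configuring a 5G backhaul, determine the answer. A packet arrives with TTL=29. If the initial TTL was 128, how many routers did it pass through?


Given: initial TTL = 128, received TTL = 29
Hops = initial TTL - received TTL
Hops = 128 - 29 = 99

99


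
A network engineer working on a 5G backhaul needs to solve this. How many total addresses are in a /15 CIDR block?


Given: CIDR prefix /15
Host bits = 32 - 15 = 17
Total addresses = 2^17 = 131072

131072


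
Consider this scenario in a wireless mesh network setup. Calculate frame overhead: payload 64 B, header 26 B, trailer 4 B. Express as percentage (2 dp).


Given: payload = 64 B, header = 26 B, trailer = 4 B
Overhead bytes = header + trailer = 26 + 4 = 30
Total frame = payload + overhead = 64 + 30 = 94
Overhead % = 30 / 94 * 100 = 31.9149% -> 31.91% (2 dp)

31.91


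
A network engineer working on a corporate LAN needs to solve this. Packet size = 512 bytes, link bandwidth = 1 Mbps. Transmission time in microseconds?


Given: packet = 512 bytes, bandwidth = 1 Mbps
Packet in bits = 512 * 8 = 4096 bits
Bandwidth = 1 * 10^6 = 1000000 bps
Time = 4096 / 1000000 seconds
Time in us = 4096 * 10^6 / 1000000 = 4096

4096


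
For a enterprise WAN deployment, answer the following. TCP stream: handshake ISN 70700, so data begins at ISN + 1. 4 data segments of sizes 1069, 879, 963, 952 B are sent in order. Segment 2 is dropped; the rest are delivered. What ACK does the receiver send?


SYN uses sequence number 70700; first data byte = ISN + 1 = 70701.
Segment 1: SEQ = 70701, len = 1069 B, covers [70701, 71769]
Segment 2: SEQ = 71770, len = 879 B, covers [71770, 72648] [LOST]
Segment 3: SEQ = 72649, len = 963 B, covers [72649, 73611]
Segment 4: SEQ = 73612, len = 952 B, covers [73612, 74563]
In-order data received: bytes [70701, 71769] (segments 1..1).
Segment 2 missing -> gap begins at byte 71770; later segments buffered out of order.
Cumulative ACK = next expected in-order byte = 70701 + 1069 = 71770

71770


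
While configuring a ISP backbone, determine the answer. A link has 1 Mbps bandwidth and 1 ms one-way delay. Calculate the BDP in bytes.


Given: bandwidth = 1 Mbps, delay = 1 ms
BDP in bits = 1 * 10^6 * 1 / 1000
BDP in bits = 1000
BDP in bytes = 1000 / 8 = 125

125


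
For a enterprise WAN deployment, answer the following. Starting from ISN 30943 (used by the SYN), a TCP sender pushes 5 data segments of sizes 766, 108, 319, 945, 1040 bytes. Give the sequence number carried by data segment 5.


The SYN occupies sequence number ISN = 30943, so the first data byte is ISN + 1 = 30944.
SEQ of data segment i = (ISN + 1) + sum of payload sizes of segments 1..i-1.
Segment 1: SEQ = 30944, payload = 766 bytes
Segment 2: SEQ = 31710, payload = 108 bytes
Segment 3: SEQ = 31818, payload = 319 bytes
Segment 4: SEQ = 32137, payload = 945 bytes
Segment 5: SEQ = 33082, payload = 1040 bytes
SEQ of segment 5 = 30944 + 766 + 108 + 319 + 945 = 33082

33082


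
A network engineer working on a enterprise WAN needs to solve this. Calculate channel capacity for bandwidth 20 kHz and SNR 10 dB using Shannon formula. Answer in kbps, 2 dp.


Given: B = 20 kHz, SNR = 10 dB
SNR linear = 10^(10/10) = 10
1 + SNR = 11
log2(11) = 3.4594316186
C = 20 * 1000 * 3.4594316186 = 69188.6324 bps
C = 69.188632 kbps -> 69.19 kbps (2 dp)

69.19


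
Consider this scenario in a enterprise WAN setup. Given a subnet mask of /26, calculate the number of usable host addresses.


Given: subnet mask /26
Host bits = 32 - 26 = 6
Total addresses = 2^6 = 64
Usable hosts = 64 - 2 (network + broadcast) = 62

62


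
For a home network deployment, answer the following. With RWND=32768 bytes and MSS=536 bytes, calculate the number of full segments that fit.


Given: RWND = 32768 bytes, MSS = 536 bytes
Full segments = floor(RWND / MSS)
Full segments = floor(32768 / 536)
Full segments = floor(61.1343) = 61

61


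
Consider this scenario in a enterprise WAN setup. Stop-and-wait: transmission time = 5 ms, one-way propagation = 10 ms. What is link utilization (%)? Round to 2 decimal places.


Given: Ttrans = 5 ms, Tprop = 10 ms
RTT = 2 * Tprop = 2 * 10 = 20 ms
U = Ttrans / (Ttrans + RTT)
U = 5 / (5 + 20)
U = 5 / 25 = 0.2
U% = 20.00%

20.00


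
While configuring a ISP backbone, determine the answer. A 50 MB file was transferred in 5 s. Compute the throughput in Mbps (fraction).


Given: file = 50 MB, time = 5 s
File in Mb = 50 * 8 = 400 Mb
Throughput = 400 / 5 Mbps
Throughput = 80 Mbps

80


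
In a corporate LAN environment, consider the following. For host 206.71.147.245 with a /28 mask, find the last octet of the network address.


Given: IP = 206.71.147.245, prefix = /28
Subnet mask = 255.255.255.240
Last octet of IP: 245
Last octet of mask: 240
Network last octet = 245 AND 240 = 240

240


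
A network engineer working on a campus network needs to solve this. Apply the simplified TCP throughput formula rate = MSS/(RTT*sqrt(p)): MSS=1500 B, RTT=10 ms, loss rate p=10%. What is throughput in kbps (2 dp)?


Given: MSS = 1500 bytes, RTT = 10 ms, loss = 10%
RTT in seconds = 10 / 1000 = 0.01
Loss rate = 10% = 0.1
sqrt(loss) = sqrt(0.1) = 0.316227766017
Throughput (bytes/s) = 1500 / (0.01 * 0.316227766017) = 474341.6490
Throughput (kbps) = 474341.6490 * 8 / 1000 = 3794.733192 -> 3794.73 kbps (2 dp)

3794.73


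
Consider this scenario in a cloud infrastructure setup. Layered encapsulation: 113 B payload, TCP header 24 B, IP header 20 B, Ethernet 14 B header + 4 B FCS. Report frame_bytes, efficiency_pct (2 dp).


TCP segment = 113 + 24 = 137 B
IP packet = 137 + 20 = 157 B
Ethernet frame = 157 + 14 + 4 = 175 B
Efficiency = app / frame = 113 / 175 = 0.645714 = 64.5714% -> 64.57% (2 dp)

175, 64.57


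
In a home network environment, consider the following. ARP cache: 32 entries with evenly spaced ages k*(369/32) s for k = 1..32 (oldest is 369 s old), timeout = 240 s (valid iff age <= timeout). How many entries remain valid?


Ages are k * 369/32 s for k = 1..32 (spacing = 11.5312 s).
Entry k is valid iff k * 369/32 <= 240 iff k <= 32 * 240 / 369 = 20.8130
n_valid = floor(20.8130) = 20
(n_stale = 32 - 20 = 12)

20


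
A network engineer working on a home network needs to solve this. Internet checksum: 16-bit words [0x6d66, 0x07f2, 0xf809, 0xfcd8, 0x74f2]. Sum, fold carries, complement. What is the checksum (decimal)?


Given words: [0x6d66, 0x07f2, 0xf809, 0xfcd8, 0x74f2]
Step 1: Sum all words
Raw sum = 28006 + 2034 + 63497 + 64728 + 29938 = 188203
Step 2: Fold carry: (57131 + 2) = 57133
One's complement = ~57133 & 0xFFFF = 8402

8402


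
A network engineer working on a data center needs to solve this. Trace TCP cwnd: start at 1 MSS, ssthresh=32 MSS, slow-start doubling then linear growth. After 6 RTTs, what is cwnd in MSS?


RTT 0: cwnd = 1 MSS (initial)
RTT 1: cwnd = 2 MSS (slow start, doubled)
RTT 2: cwnd = 4 MSS (slow start, doubled)
RTT 3: cwnd = 8 MSS (slow start, doubled)
RTT 4: cwnd = 16 MSS (slow start, doubled)
RTT 5: cwnd = 32 MSS (slow start, doubled)
RTT 6: cwnd = 33 MSS (congestion avoidance, +1)

33


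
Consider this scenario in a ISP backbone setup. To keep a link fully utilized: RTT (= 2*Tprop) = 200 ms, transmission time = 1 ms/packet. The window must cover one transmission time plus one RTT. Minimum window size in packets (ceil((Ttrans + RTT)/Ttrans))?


Given: Ttrans = 1 ms, RTT = 200 ms (= 2 * Tprop, Tprop = 100 ms)
Time until first ACK returns = Ttrans + RTT = 1 + 200 = 201 ms
Need W * Ttrans >= Ttrans + RTT  ->  W >= (Ttrans + RTT) / Ttrans
(Ttrans + RTT) / Ttrans = 201 / 1 = 201
W_min = ceil(201) = 201

201


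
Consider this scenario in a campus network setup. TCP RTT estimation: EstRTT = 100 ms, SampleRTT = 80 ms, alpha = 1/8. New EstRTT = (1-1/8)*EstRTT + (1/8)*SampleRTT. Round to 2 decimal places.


Given: EstRTT = 100 ms, SampleRTT = 80 ms, alpha = 1/8
New EstRTT = (1 - alpha) * EstRTT + alpha * SampleRTT
(7/8) * 100 = 87.5
(1/8) * 80 = 10
New EstRTT = 87.5 + 10 = 97.5 ms -> 97.50 ms (2 dp)

97.50


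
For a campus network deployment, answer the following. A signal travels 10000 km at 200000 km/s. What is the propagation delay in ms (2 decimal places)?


Given: distance = 10000 km, speed = 200000 km/s
Delay = distance / speed = 10000 / 200000 seconds
Delay in ms = 10000 * 1000 / 200000
Delay = 50.0000 ms
Rounded to 2 dp = 50.00 ms

50.00


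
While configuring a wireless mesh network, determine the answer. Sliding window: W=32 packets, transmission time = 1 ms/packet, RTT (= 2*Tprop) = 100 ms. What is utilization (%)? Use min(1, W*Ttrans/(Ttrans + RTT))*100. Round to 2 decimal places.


Given: W = 32, Ttrans = 1 ms, RTT = 100 ms (= 2 * Tprop, Tprop = 50 ms)
Cycle time = Ttrans + RTT = 1 + 100 = 101 ms (first packet sent until its ACK returns)
W * Ttrans = 32 * 1 = 32 ms of sending per cycle
W * Ttrans / (Ttrans + RTT) = 32 / 101 = 0.316832
U = min(1, 0.316832) = 0.316832
U% = 31.68%

31.68


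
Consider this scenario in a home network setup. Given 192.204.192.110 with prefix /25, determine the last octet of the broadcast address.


Given: IP = 192.204.192.110, prefix = /25
Host bits = 32 - 25 = 7
Network last octet = 110 AND mask = 0
Host part size = 2^7 - 1 = 127
Broadcast last octet = 0 OR 127 = 127

127
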